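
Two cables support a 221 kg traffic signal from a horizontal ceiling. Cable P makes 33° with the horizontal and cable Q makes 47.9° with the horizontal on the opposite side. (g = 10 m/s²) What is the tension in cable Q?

T_Q ≈ 1880 N

Weight W = 221 × 10 = 2210 N acts straight down.
Horizontal: T_P cos 33° = T_Q cos 47.9°  →  T_P = 0.7994 T_Q.
Vertical: T_P sin 33° + T_Q sin 47.9° = 2210.
Substituting the horizontal relation into the vertical equation gives 1.177 T_Q = 2210, so T_Q = 1877 N.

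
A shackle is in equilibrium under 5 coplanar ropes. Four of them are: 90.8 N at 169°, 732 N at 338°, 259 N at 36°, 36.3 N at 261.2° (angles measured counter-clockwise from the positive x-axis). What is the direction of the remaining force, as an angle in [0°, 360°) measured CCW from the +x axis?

Sum the known components: ΣF_x = 793.5 N, ΣF_y = -140.5 N.
For equilibrium the remaining force must supply (−ΣF_x, −ΣF_y) = (-793.5, 140.5) N.
Magnitude = √((-793.5)² + (140.5)²) = 805.9 N; direction = atan2(140.5, -793.5) = 170.0°.

θ ≈ 170°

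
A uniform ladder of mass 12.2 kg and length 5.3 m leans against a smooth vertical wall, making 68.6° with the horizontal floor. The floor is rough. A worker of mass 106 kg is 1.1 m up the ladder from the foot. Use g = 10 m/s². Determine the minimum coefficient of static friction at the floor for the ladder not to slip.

ΣF_y = 0: N_floor = 12.2×10 + 106×10 = 1182 N.
Torques about the foot: N_wall · 5.3 sin 68.6° = 12.2×10×2.65 cos 68.6° + 106×10×1.1 cos 68.6° → N_wall = 110.12 N.
ΣF_x = 0: f_floor = N_wall = 110.12 N.
μ_min = f_floor / N_floor = 110.12 / 1182 = 0.09317.

μ_min ≈ 0.0932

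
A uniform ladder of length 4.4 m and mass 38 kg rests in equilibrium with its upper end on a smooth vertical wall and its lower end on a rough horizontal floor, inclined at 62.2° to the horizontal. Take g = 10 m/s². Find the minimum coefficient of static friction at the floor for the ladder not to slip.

ΣF_y = 0: N_floor = 38×10 = 380 N.
Torques about the foot: N_wall · 4.4 sin 62.2° = 38×10×2.2 cos 62.2° → N_wall = 100.18 N.
ΣF_x = 0: f_floor = N_wall = 100.18 N.
μ_min = f_floor / N_floor = 100.18 / 380 = 0.2636.

μ_min ≈ 0.264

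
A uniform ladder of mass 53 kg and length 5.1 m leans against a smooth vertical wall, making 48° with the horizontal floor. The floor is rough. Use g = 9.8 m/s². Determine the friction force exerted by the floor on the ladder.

f ≈ 234 N

Torques about the foot: N_wall · 5.1 sin 48° = 53×9.8×2.55 cos 48° → N_wall = 233.83 N.
ΣF_x = 0: f_floor = N_wall = 233.83 N.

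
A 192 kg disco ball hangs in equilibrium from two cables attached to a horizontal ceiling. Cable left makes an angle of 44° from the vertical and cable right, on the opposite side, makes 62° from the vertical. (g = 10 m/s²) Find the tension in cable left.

Angles from the horizontal: cable left is 90° − 44° = 46°, cable right is 90° − 62° = 28°.
Weight W = 192 × 10 = 1920 N acts straight down.
Horizontal: T_left cos 46° = T_right cos 28°  →  T_right = 0.7867 T_left.
Vertical: T_left sin 46° + T_right sin 28° = 1920.
Substituting the horizontal relation into the vertical equation gives 1.089 T_left = 1920, so T_left = 1764 N.

T_left ≈ 1760 N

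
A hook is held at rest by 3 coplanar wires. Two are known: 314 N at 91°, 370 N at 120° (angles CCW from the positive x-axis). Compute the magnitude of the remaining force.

Sum the known components: ΣF_x = -190.5 N, ΣF_y = 634.4 N.
For equilibrium the remaining force must supply (−ΣF_x, −ΣF_y) = (190.5, -634.4) N.
Magnitude = √((190.5)² + (-634.4)²) = 662.4 N; direction = atan2(-634.4, 190.5) = 286.7°.

F ≈ 662 N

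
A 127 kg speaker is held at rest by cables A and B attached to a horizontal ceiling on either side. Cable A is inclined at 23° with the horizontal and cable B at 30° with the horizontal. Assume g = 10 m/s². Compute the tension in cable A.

Weight W = 127 × 10 = 1270 N acts straight down.
Horizontal: T_A cos 23° = T_B cos 30°  →  T_B = 1.063 T_A.
Vertical: T_A sin 23° + T_B sin 30° = 1270.
Substituting the horizontal relation into the vertical equation gives 0.9222 T_A = 1270, so T_A = 1377 N.

T_A ≈ 1380 N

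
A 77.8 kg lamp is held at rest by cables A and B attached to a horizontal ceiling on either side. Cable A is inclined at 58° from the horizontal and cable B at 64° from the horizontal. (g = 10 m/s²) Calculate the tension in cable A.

T_A ≈ 402 N

Weight W = 77.8 × 10 = 778 N acts straight down.
Horizontal: T_A cos 58° = T_B cos 64°  →  T_B = 1.209 T_A.
Vertical: T_A sin 58° + T_B sin 64° = 778.
Substituting the horizontal relation into the vertical equation gives 1.935 T_A = 778, so T_A = 402.2 N.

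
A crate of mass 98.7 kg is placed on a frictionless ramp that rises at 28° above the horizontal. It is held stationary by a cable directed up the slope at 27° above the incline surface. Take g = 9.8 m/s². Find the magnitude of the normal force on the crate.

Take axes along and perpendicular to the incline. Weight components: W sin 28° = 454.1 N down-slope, W cos 28° = 854 N into the surface.
Along incline: T cos 27° = W sin 28° → T = 509.6 N.
Perpendicular: N = W cos 28° − T sin 27° = 622.7 N.

N ≈ 623 N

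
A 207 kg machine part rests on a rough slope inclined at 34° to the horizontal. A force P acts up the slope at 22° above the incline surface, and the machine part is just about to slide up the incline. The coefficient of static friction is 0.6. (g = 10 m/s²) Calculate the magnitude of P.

P ≈ 1900 N

On the verge of sliding up the incline, friction equals μN and acts down the slope.
Perpendicular: N + P sin 22° = W cos 34° = 1716 N.
Along incline: P cos 22° = W sin 34° + μN  with W sin 34° = 1158 N.
Solving the pair for P and N: P = 1899 N, N = 1005 N (and f = μN = 602.9 N).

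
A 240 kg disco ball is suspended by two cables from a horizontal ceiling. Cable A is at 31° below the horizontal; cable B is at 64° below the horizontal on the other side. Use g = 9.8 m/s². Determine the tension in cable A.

Weight W = 240 × 9.8 = 2352 N acts straight down.
Horizontal: T_A cos 31° = T_B cos 64°  →  T_B = 1.955 T_A.
Vertical: T_A sin 31° + T_B sin 64° = 2352.
Substituting the horizontal relation into the vertical equation gives 2.272 T_A = 2352, so T_A = 1035 N.

T_A ≈ 1030 N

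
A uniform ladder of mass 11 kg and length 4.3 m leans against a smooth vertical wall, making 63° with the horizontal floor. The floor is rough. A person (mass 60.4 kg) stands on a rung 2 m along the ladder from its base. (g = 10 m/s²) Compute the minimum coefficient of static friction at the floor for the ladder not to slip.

μ_min ≈ 0.240

ΣF_y = 0: N_floor = 11×10 + 60.4×10 = 714 N.
Torques about the foot: N_wall · 4.3 sin 63° = 11×10×2.15 cos 63° + 60.4×10×2 cos 63° → N_wall = 171.17 N.
ΣF_x = 0: f_floor = N_wall = 171.17 N.
μ_min = f_floor / N_floor = 171.17 / 714 = 0.2397.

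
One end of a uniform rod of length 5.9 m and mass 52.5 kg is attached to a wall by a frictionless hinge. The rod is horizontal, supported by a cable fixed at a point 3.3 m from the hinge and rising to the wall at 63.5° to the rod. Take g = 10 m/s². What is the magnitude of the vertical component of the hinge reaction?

|H_y| ≈ 55.7 N

Take torques about the hinge: T sin 63.5° · 3.3 = 52.5×10×2.95 = 1548.8 N·m.
So T = 1548.8 / (0.8949 × 3.3) = 524.42 N.
ΣF_y = 0: H_y = (52.5×10) − T sin 63.5° = 525 − 469.32 = 55.682 N.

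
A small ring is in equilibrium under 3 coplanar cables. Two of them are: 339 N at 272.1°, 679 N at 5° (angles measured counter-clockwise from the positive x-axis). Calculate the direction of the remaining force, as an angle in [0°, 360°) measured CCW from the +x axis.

θ ≈ 158°

Sum the known components: ΣF_x = 688.8 N, ΣF_y = -279.6 N.
For equilibrium the remaining force must supply (−ΣF_x, −ΣF_y) = (-688.8, 279.6) N.
Magnitude = √((-688.8)² + (279.6)²) = 743.4 N; direction = atan2(279.6, -688.8) = 157.9°.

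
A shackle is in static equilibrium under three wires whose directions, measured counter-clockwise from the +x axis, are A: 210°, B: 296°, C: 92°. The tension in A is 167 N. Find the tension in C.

T_C ≈ 410 N

Resolve: ΣF_x = 167 cos 210° + T_B cos 296° + T_C cos 92° = 0.
        ΣF_y = 167 sin 210° + T_B sin 296° + T_C sin 92° = 0.
The known terms sum to (-144.6, -83.5) N, so 0.4384 T_B − 0.0349 T_C = 144.6 and -0.8988 T_B + 0.9994 T_C = 83.5.
Solving simultaneously: T_B = 362.5 N, T_C = 409.6 N.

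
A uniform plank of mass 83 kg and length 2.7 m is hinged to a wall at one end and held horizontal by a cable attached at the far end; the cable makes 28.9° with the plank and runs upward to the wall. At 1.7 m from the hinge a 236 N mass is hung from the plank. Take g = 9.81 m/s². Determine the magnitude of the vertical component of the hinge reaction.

|H_y| ≈ 495 N

Take torques about the hinge: T sin 28.9° · 2.7 = 83×9.81×1.35 + 236×1.7 = 1500.4 N·m.
So T = 1500.4 / (0.4833 × 2.7) = 1149.9 N.
ΣF_y = 0: H_y = (83×9.81 + 236) − T sin 28.9° = 1050.2 − 555.71 = 494.52 N.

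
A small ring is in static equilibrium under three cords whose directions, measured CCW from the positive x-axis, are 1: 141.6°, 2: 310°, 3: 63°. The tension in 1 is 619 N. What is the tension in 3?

T_3 ≈ 135 N

Resolve: ΣF_x = 619 cos 141.6° + T_2 cos 310° + T_3 cos 63° = 0.
        ΣF_y = 619 sin 141.6° + T_2 sin 310° + T_3 sin 63° = 0.
The known terms sum to (-485.1, 384.5) N, so 0.6428 T_2 + 0.4540 T_3 = 485.1 and -0.7660 T_2 + 0.8910 T_3 = -384.5.
Solving simultaneously: T_2 = 659.2 N, T_3 = 135.2 N.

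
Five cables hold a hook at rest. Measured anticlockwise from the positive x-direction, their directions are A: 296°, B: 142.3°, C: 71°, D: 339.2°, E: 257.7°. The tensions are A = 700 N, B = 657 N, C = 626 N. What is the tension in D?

Resolve: ΣF_x = 700 cos 296° + 657 cos 142.3° + 626 cos 71° + T_D cos 339.2° + T_E cos 257.7° = 0.
        ΣF_y = 700 sin 296° + 657 sin 142.3° + 626 sin 71° + T_D sin 339.2° + T_E sin 257.7° = 0.
The known terms sum to (-9.168, 364.5) N, so 0.9348 T_D − 0.2130 T_E = 9.168 and -0.3551 T_D − 0.9770 T_E = -364.5.
Solving simultaneously: T_D = 87.57 N, T_E = 341.2 N.

T_D ≈ 87.6 N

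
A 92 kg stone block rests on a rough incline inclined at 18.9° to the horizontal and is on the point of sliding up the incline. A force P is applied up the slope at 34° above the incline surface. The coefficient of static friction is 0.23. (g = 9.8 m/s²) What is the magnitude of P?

On the verge of sliding up the incline, friction equals μN and acts down the slope.
Perpendicular: N + P sin 34° = W cos 18.9° = 853 N.
Along incline: P cos 34° = W sin 18.9° + μN  with W sin 18.9° = 292 N.
Solving the pair for P and N: P = 509.8 N, N = 567.9 N (and f = μN = 130.6 N).

P ≈ 510 N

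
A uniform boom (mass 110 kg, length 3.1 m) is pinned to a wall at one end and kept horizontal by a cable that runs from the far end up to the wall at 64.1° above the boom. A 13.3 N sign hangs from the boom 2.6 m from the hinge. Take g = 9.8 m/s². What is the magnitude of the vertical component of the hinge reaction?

|H_y| ≈ 541 N

Take torques about the hinge: T sin 64.1° · 3.1 = 110×9.8×1.55 + 13.3×2.6 = 1705.5 N·m.
So T = 1705.5 / (0.8996 × 3.1) = 611.58 N.
ΣF_y = 0: H_y = (110×9.8 + 13.3) − T sin 64.1° = 1091.3 − 550.15 = 541.15 N.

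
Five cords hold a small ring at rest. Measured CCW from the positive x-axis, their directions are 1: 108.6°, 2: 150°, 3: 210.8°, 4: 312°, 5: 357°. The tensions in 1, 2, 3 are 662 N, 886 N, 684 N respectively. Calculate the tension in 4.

Resolve: ΣF_x = 662 cos 108.6° + 886 cos 150° + 684 cos 210.8° + T_4 cos 312° + T_5 cos 357° = 0.
        ΣF_y = 662 sin 108.6° + 886 sin 150° + 684 sin 210.8° + T_4 sin 312° + T_5 sin 357° = 0.
The known terms sum to (-1566, 720.2) N, so 0.6691 T_4 + 0.9986 T_5 = 1566 and -0.7431 T_4 − 0.0523 T_5 = -720.2.
Solving simultaneously: T_4 = 901.2 N, T_5 = 964.3 N.

T_4 ≈ 901 N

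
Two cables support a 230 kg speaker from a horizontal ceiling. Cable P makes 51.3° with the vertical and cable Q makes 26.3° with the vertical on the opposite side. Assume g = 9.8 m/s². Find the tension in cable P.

Angles from the horizontal: cable P is 90° − 51.3° = 38.7°, cable Q is 90° − 26.3° = 63.7°.
Weight W = 230 × 9.8 = 2254 N acts straight down.
Horizontal: T_P cos 38.7° = T_Q cos 63.7°  →  T_Q = 1.761 T_P.
Vertical: T_P sin 38.7° + T_Q sin 63.7° = 2254.
Substituting the horizontal relation into the vertical equation gives 2.204 T_P = 2254, so T_P = 1023 N.

T_P ≈ 1020 N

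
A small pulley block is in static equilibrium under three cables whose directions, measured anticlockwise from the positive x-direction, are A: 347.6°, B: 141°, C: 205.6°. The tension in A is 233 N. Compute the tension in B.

Resolve: ΣF_x = 233 cos 347.6° + T_B cos 141° + T_C cos 205.6° = 0.
        ΣF_y = 233 sin 347.6° + T_B sin 141° + T_C sin 205.6° = 0.
The known terms sum to (227.6, -50.03) N, so -0.7771 T_B − 0.9018 T_C = -227.6 and 0.6293 T_B − 0.4321 T_C = 50.03.
Solving simultaneously: T_B = 158.8 N, T_C = 115.5 N.

T_B ≈ 159 N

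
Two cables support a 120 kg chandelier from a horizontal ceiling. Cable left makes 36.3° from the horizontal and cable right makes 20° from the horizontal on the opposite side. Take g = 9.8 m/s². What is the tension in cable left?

Weight W = 120 × 9.8 = 1176 N acts straight down.
Horizontal: T_left cos 36.3° = T_right cos 20°  →  T_right = 0.8577 T_left.
Vertical: T_left sin 36.3° + T_right sin 20° = 1176.
Substituting the horizontal relation into the vertical equation gives 0.8853 T_left = 1176, so T_left = 1328 N.

T_left ≈ 1330 N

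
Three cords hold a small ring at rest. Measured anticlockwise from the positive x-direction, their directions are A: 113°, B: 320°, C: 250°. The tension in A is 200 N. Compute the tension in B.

T_B ≈ 145 N

Resolve: ΣF_x = 200 cos 113° + T_B cos 320° + T_C cos 250° = 0.
        ΣF_y = 200 sin 113° + T_B sin 320° + T_C sin 250° = 0.
The known terms sum to (-78.15, 184.1) N, so 0.7660 T_B − 0.3420 T_C = 78.15 and -0.6428 T_B − 0.9397 T_C = -184.1.
Solving simultaneously: T_B = 145.2 N, T_C = 96.63 N.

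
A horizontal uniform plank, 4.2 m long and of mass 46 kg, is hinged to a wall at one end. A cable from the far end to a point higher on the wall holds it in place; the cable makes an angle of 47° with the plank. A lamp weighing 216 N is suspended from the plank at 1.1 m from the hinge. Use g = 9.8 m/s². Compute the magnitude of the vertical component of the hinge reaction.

Take torques about the hinge: T sin 47° · 4.2 = 46×9.8×2.1 + 216×1.1 = 1184.3 N·m.
So T = 1184.3 / (0.7314 × 4.2) = 385.55 N.
ΣF_y = 0: H_y = (46×9.8 + 216) − T sin 47° = 666.8 − 281.97 = 384.83 N.

|H_y| ≈ 385 N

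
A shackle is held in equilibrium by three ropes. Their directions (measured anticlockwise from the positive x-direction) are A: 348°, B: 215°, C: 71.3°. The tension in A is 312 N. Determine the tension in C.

T_C ≈ 385 N

Resolve: ΣF_x = 312 cos 348° + T_B cos 215° + T_C cos 71.3° = 0.
        ΣF_y = 312 sin 348° + T_B sin 215° + T_C sin 71.3° = 0.
The known terms sum to (305.2, -64.87) N, so -0.8192 T_B + 0.3206 T_C = -305.2 and -0.5736 T_B + 0.9472 T_C = 64.87.
Solving simultaneously: T_B = 523.4 N, T_C = 385.4 N.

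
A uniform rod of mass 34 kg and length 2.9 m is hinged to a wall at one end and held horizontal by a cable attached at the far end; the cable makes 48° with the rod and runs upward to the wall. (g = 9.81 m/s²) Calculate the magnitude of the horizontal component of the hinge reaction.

H_x ≈ 150 N

Take torques about the hinge: T sin 48° · 2.9 = 34×9.81×1.45 = 483.63 N·m.
So T = 483.63 / (0.7431 × 2.9) = 224.41 N.
ΣF_x = 0: H_x = T cos 48° = 150.16 N.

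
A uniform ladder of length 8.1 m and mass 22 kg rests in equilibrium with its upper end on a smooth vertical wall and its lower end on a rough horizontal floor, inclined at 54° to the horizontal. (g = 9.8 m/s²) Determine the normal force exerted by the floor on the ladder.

ΣF_y = 0: N_floor = 22×9.8 = 215.6 N.

N_floor ≈ 216 N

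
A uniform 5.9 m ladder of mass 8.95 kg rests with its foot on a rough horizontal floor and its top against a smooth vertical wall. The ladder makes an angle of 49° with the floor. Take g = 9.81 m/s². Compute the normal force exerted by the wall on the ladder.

Torques about the foot: N_wall · 5.9 sin 49° = 8.95×9.81×2.95 cos 49° → N_wall = 38.161 N.

N_wall ≈ 38.2 N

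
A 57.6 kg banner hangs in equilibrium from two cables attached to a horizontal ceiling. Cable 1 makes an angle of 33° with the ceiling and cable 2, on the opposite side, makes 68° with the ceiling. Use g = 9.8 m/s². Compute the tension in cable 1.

T_1 ≈ 215 N

Weight W = 57.6 × 9.8 = 564.5 N acts straight down.
Horizontal: T_1 cos 33° = T_2 cos 68°  →  T_2 = 2.239 T_1.
Vertical: T_1 sin 33° + T_2 sin 68° = 564.5.
Substituting the horizontal relation into the vertical equation gives 2.62 T_1 = 564.5, so T_1 = 215.4 N.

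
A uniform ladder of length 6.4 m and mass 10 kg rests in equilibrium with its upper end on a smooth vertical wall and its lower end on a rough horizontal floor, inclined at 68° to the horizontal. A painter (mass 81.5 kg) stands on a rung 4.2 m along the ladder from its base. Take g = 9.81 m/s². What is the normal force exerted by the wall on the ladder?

Torques about the foot: N_wall · 6.4 sin 68° = 10×9.81×3.2 cos 68° + 81.5×9.81×4.2 cos 68° → N_wall = 231.8 N.

N_wall ≈ 232 N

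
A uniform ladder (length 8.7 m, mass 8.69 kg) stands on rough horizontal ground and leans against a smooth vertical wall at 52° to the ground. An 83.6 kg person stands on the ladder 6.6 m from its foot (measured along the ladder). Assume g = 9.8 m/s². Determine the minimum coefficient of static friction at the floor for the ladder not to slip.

ΣF_y = 0: N_floor = 8.69×9.8 + 83.6×9.8 = 904.44 N.
Torques about the foot: N_wall · 8.7 sin 52° = 8.69×9.8×4.35 cos 52° + 83.6×9.8×6.6 cos 52° → N_wall = 518.85 N.
ΣF_x = 0: f_floor = N_wall = 518.85 N.
μ_min = f_floor / N_floor = 518.85 / 904.44 = 0.5737.

μ_min ≈ 0.574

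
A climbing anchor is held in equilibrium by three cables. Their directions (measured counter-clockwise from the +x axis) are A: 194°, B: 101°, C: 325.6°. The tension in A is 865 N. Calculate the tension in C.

Resolve: ΣF_x = 865 cos 194° + T_B cos 101° + T_C cos 325.6° = 0.
        ΣF_y = 865 sin 194° + T_B sin 101° + T_C sin 325.6° = 0.
The known terms sum to (-839.3, -209.3) N, so -0.1908 T_B + 0.8251 T_C = 839.3 and 0.9816 T_B − 0.5650 T_C = 209.3.
Solving simultaneously: T_B = 921.2 N, T_C = 1230 N.

T_C ≈ 1230 N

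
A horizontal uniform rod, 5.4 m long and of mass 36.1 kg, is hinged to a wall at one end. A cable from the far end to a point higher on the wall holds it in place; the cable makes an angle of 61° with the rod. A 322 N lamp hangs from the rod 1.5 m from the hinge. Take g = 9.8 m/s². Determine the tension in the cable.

T ≈ 305 N

Take torques about the hinge: T sin 61° · 5.4 = 36.1×9.8×2.7 + 322×1.5 = 1438.2 N·m.
So T = 1438.2 / (0.8746 × 5.4) = 304.51 N.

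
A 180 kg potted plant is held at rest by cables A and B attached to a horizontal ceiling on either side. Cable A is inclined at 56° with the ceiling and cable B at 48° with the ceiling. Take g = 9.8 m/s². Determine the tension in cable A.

Weight W = 180 × 9.8 = 1764 N acts straight down.
Horizontal: T_A cos 56° = T_B cos 48°  →  T_B = 0.8357 T_A.
Vertical: T_A sin 56° + T_B sin 48° = 1764.
Substituting the horizontal relation into the vertical equation gives 1.45 T_A = 1764, so T_A = 1216 N.

T_A ≈ 1220 N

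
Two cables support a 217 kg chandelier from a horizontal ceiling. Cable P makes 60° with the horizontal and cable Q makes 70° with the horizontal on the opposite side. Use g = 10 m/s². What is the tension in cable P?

Weight W = 217 × 10 = 2170 N acts straight down.
Horizontal: T_P cos 60° = T_Q cos 70°  →  T_Q = 1.462 T_P.
Vertical: T_P sin 60° + T_Q sin 70° = 2170.
Substituting the horizontal relation into the vertical equation gives 2.24 T_P = 2170, so T_P = 968.9 N.

T_P ≈ 969 N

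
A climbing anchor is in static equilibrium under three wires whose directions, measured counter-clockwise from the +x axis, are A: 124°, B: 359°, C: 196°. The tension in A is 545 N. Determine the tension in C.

T_C ≈ 1530 N

Resolve: ΣF_x = 545 cos 124° + T_B cos 359° + T_C cos 196° = 0.
        ΣF_y = 545 sin 124° + T_B sin 359° + T_C sin 196° = 0.
The known terms sum to (-304.8, 451.8) N, so 0.9998 T_B − 0.9613 T_C = 304.8 and -0.0175 T_B − 0.2756 T_C = -451.8.
Solving simultaneously: T_B = 1773 N, T_C = 1527 N.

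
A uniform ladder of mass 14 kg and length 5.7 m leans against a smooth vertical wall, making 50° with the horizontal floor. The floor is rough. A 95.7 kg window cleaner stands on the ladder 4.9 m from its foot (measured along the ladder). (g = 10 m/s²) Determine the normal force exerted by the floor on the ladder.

N_floor ≈ 1100 N

ΣF_y = 0: N_floor = 14×10 + 95.7×10 = 1097 N.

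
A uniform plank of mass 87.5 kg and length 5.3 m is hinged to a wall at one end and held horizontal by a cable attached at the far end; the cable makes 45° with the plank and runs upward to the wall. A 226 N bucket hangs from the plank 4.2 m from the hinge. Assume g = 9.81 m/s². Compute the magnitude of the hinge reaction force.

Take torques about the hinge: T sin 45° · 5.3 = 87.5×9.81×2.65 + 226×4.2 = 3223.9 N·m.
So T = 3223.9 / (0.7071 × 5.3) = 860.24 N.
ΣF_x = 0: H_x = T cos 45° = 608.28 N.
ΣF_y = 0: H_y = (87.5×9.81 + 226) − T sin 45° = 1084.4 − 608.28 = 476.09 N.
|H| = √(H_x² + H_y²) = √((608.28)² + (476.09)²) = 772.45 N.

|H| ≈ 772 N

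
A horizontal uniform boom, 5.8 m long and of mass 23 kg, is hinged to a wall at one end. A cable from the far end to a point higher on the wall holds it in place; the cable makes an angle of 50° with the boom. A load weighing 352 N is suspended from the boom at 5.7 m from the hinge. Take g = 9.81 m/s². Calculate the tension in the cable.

T ≈ 599 N

Take torques about the hinge: T sin 50° · 5.8 = 23×9.81×2.9 + 352×5.7 = 2660.7 N·m.
So T = 2660.7 / (0.7660 × 5.8) = 598.85 N.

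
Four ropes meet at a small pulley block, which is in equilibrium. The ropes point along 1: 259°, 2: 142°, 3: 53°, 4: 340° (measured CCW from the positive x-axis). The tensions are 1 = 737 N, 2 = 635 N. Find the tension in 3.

Resolve: ΣF_x = 737 cos 259° + 635 cos 142° + T_3 cos 53° + T_4 cos 340° = 0.
        ΣF_y = 737 sin 259° + 635 sin 142° + T_3 sin 53° + T_4 sin 340° = 0.
The known terms sum to (-641, -332.5) N, so 0.6018 T_3 + 0.9397 T_4 = 641 and 0.7986 T_3 − 0.3420 T_4 = 332.5.
Solving simultaneously: T_3 = 556 N, T_4 = 326.1 N.

T_3 ≈ 556 N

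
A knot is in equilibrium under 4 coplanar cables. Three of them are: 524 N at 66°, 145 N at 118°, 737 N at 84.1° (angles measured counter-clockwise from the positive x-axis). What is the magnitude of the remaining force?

F ≈ 1360 N

Sum the known components: ΣF_x = 220.8 N, ΣF_y = 1340 N.
For equilibrium the remaining force must supply (−ΣF_x, −ΣF_y) = (-220.8, -1340) N.
Magnitude = √((-220.8)² + (-1340)²) = 1358 N; direction = atan2(-1340, -220.8) = 260.6°.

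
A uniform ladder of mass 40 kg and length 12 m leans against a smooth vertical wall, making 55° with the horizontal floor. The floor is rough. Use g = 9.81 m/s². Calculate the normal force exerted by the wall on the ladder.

Torques about the foot: N_wall · 12 sin 55° = 40×9.81×6 cos 55° → N_wall = 137.38 N.

N_wall ≈ 137 N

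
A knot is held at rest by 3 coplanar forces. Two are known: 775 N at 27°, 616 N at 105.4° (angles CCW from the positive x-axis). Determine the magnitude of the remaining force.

F ≈ 1080 N

Sum the known components: ΣF_x = 526.9 N, ΣF_y = 945.7 N.
For equilibrium the remaining force must supply (−ΣF_x, −ΣF_y) = (-526.9, -945.7) N.
Magnitude = √((-526.9)² + (-945.7)²) = 1083 N; direction = atan2(-945.7, -526.9) = 240.9°.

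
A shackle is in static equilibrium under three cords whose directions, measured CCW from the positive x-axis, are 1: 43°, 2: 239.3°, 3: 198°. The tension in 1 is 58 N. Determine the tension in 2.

Resolve: ΣF_x = 58 cos 43° + T_2 cos 239.3° + T_3 cos 198° = 0.
        ΣF_y = 58 sin 43° + T_2 sin 239.3° + T_3 sin 198° = 0.
The known terms sum to (42.42, 39.56) N, so -0.5105 T_2 − 0.9511 T_3 = -42.42 and -0.8599 T_2 − 0.3090 T_3 = -39.56.
Solving simultaneously: T_2 = 37.14 N, T_3 = 24.66 N.

T_2 ≈ 37.1 N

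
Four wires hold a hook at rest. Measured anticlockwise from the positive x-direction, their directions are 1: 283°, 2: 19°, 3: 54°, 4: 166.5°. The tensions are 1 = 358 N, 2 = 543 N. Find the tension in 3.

Resolve: ΣF_x = 358 cos 283° + 543 cos 19° + T_3 cos 54° + T_4 cos 166.5° = 0.
        ΣF_y = 358 sin 283° + 543 sin 19° + T_3 sin 54° + T_4 sin 166.5° = 0.
The known terms sum to (593.9, -172) N, so 0.5878 T_3 − 0.9724 T_4 = -593.9 and 0.8090 T_3 + 0.2334 T_4 = 172.
Solving simultaneously: T_3 = 30.99 N, T_4 = 629.6 N.

T_3 ≈ 31 N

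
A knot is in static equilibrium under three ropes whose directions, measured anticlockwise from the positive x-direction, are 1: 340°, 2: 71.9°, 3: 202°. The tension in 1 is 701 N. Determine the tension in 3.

T_3 ≈ 916 N

Resolve: ΣF_x = 701 cos 340° + T_2 cos 71.9° + T_3 cos 202° = 0.
        ΣF_y = 701 sin 340° + T_2 sin 71.9° + T_3 sin 202° = 0.
The known terms sum to (658.7, -239.8) N, so 0.3107 T_2 − 0.9272 T_3 = -658.7 and 0.9505 T_2 − 0.3746 T_3 = 239.8.
Solving simultaneously: T_2 = 613.2 N, T_3 = 915.9 N.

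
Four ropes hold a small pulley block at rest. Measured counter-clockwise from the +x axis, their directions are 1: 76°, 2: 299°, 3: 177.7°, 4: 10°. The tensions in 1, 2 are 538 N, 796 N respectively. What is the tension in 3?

T_3 ≈ 1230 N

Resolve: ΣF_x = 538 cos 76° + 796 cos 299° + T_3 cos 177.7° + T_4 cos 10° = 0.
        ΣF_y = 538 sin 76° + 796 sin 299° + T_3 sin 177.7° + T_4 sin 10° = 0.
The known terms sum to (516.1, -174.2) N, so -0.9992 T_3 + 0.9848 T_4 = -516.1 and 0.0401 T_3 + 0.1736 T_4 = 174.2.
Solving simultaneously: T_3 = 1226 N, T_4 = 719.7 N.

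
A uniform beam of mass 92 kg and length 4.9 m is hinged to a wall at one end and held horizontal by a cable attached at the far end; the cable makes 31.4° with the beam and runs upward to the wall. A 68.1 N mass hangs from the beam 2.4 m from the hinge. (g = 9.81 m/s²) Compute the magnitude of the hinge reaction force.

Take torques about the hinge: T sin 31.4° · 4.9 = 92×9.81×2.45 + 68.1×2.4 = 2374.6 N·m.
So T = 2374.6 / (0.5210 × 4.9) = 930.15 N.
ΣF_x = 0: H_x = T cos 31.4° = 793.93 N.
ΣF_y = 0: H_y = (92×9.81 + 68.1) − T sin 31.4° = 970.62 − 484.62 = 486 N.
|H| = √(H_x² + H_y²) = √((793.93)² + (486)²) = 930.87 N.

|H| ≈ 931 N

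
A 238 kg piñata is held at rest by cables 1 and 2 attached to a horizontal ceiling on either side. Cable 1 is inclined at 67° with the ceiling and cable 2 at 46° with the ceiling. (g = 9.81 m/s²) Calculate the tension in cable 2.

Weight W = 238 × 9.81 = 2335 N acts straight down.
Horizontal: T_1 cos 67° = T_2 cos 46°  →  T_1 = 1.778 T_2.
Vertical: T_1 sin 67° + T_2 sin 46° = 2335.
Substituting the horizontal relation into the vertical equation gives 2.356 T_2 = 2335, so T_2 = 991.1 N.

T_2 ≈ 991 N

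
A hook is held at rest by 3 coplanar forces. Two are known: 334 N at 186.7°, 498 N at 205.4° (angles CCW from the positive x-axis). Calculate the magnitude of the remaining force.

F ≈ 821 N

Sum the known components: ΣF_x = -781.6 N, ΣF_y = -252.6 N.
For equilibrium the remaining force must supply (−ΣF_x, −ΣF_y) = (781.6, 252.6) N.
Magnitude = √((781.6)² + (252.6)²) = 821.4 N; direction = atan2(252.6, 781.6) = 17.9°.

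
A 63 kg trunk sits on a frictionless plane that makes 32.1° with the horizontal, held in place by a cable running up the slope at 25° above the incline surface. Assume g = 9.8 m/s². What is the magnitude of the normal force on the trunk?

Take axes along and perpendicular to the incline. Weight components: W sin 32.1° = 328.1 N down-slope, W cos 32.1° = 523 N into the surface.
Along incline: T cos 25° = W sin 32.1° → T = 362 N.
Perpendicular: N = W cos 32.1° − T sin 25° = 370 N.

N ≈ 370 N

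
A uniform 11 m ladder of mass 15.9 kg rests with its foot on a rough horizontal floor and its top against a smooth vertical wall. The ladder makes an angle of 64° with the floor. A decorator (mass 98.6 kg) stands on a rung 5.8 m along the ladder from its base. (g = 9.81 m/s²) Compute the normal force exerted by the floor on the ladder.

N_floor ≈ 1120 N

ΣF_y = 0: N_floor = 15.9×9.81 + 98.6×9.81 = 1123.2 N.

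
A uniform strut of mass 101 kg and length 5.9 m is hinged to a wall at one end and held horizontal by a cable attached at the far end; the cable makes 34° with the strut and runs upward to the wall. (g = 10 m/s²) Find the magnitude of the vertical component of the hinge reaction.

|H_y| ≈ 505 N

Take torques about the hinge: T sin 34° · 5.9 = 101×10×2.95 = 2979.5 N·m.
So T = 2979.5 / (0.5592 × 5.9) = 903.09 N.
ΣF_y = 0: H_y = (101×10) − T sin 34° = 1010 − 505 = 505 N.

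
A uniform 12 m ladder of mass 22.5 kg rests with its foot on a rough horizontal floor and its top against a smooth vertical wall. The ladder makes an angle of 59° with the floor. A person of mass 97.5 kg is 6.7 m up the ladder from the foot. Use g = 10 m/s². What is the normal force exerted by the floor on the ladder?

N_floor ≈ 1200 N

ΣF_y = 0: N_floor = 22.5×10 + 97.5×10 = 1200 N.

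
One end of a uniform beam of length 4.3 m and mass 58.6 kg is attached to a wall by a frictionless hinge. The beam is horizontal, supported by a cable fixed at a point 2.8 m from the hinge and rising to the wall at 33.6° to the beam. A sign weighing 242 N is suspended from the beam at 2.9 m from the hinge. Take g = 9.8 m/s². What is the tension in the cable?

T ≈ 1250 N

Take torques about the hinge: T sin 33.6° · 2.8 = 58.6×9.8×2.15 + 242×2.9 = 1936.5 N·m.
So T = 1936.5 / (0.5534 × 2.8) = 1249.8 N.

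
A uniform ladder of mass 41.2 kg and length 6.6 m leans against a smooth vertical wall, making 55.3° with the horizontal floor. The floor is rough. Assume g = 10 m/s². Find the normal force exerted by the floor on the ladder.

N_floor ≈ 412 N

ΣF_y = 0: N_floor = 41.2×10 = 412 N.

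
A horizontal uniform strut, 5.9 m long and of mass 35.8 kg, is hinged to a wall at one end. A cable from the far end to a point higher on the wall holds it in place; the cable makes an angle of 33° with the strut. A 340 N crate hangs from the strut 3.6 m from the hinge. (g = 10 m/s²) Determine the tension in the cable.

Take torques about the hinge: T sin 33° · 5.9 = 35.8×10×2.95 + 340×3.6 = 2280.1 N·m.
So T = 2280.1 / (0.5446 × 5.9) = 709.57 N.

T ≈ 710 N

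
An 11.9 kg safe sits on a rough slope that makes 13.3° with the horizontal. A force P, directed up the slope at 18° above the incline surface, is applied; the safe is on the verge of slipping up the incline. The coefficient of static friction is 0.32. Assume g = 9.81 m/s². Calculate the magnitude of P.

On the verge of sliding up the incline, friction equals μN and acts down the slope.
Perpendicular: N + P sin 18° = W cos 13.3° = 113.6 N.
Along incline: P cos 18° = W sin 13.3° + μN  with W sin 13.3° = 26.86 N.
Solving the pair for P and N: P = 60.2 N, N = 95 N (and f = μN = 30.4 N).

P ≈ 60.2 N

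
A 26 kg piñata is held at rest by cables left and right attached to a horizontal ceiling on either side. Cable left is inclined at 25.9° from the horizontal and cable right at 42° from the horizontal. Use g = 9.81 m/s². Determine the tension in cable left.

T_left ≈ 205 N

Weight W = 26 × 9.81 = 255.1 N acts straight down.
Horizontal: T_left cos 25.9° = T_right cos 42°  →  T_right = 1.21 T_left.
Vertical: T_left sin 25.9° + T_right sin 42° = 255.1.
Substituting the horizontal relation into the vertical equation gives 1.247 T_left = 255.1, so T_left = 204.6 N.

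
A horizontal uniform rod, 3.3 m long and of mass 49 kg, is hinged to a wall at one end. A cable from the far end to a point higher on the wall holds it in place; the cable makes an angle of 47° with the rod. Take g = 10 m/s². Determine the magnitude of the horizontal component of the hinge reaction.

Take torques about the hinge: T sin 47° · 3.3 = 49×10×1.65 = 808.5 N·m.
So T = 808.5 / (0.7314 × 3.3) = 335 N.
ΣF_x = 0: H_x = T cos 47° = 228.47 N.

H_x ≈ 228 N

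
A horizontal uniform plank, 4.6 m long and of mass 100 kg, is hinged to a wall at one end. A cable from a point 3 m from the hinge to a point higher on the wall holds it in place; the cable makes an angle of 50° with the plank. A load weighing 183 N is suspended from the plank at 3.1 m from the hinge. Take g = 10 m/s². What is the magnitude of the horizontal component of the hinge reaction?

Take torques about the hinge: T sin 50° · 3 = 100×10×2.3 + 183×3.1 = 2867.3 N·m.
So T = 2867.3 / (0.7660 × 3) = 1247.7 N.
ΣF_x = 0: H_x = T cos 50° = 801.98 N.

H_x ≈ 802 N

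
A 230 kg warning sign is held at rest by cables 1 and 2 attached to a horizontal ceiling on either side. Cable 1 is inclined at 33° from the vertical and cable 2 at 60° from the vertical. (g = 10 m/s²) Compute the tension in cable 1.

Angles from the horizontal: cable 1 is 90° − 33° = 57°, cable 2 is 90° − 60° = 30°.
Weight W = 230 × 10 = 2300 N acts straight down.
Horizontal: T_1 cos 57° = T_2 cos 30°  →  T_2 = 0.6289 T_1.
Vertical: T_1 sin 57° + T_2 sin 30° = 2300.
Substituting the horizontal relation into the vertical equation gives 1.153 T_1 = 2300, so T_1 = 1995 N.

T_1 ≈ 1990 N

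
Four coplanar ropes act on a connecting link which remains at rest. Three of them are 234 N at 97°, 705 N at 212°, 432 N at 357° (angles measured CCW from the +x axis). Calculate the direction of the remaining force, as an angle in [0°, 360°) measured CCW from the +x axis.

Sum the known components: ΣF_x = -195 N, ΣF_y = -163.9 N.
For equilibrium the remaining force must supply (−ΣF_x, −ΣF_y) = (195, 163.9) N.
Magnitude = √((195)² + (163.9)²) = 254.7 N; direction = atan2(163.9, 195) = 40.1°.

θ ≈ 40.1°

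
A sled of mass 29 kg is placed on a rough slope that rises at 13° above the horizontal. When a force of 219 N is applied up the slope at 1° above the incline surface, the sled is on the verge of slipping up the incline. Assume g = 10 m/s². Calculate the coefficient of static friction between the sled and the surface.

On the verge of sliding up the incline, friction is at its maximum μN and acts down the slope.
Perpendicular to incline: N = W cos 13° − P sin 1° = 282.6 − 3.822 = 278.7 N.
Along incline: P cos 1° − μN = W sin 13° → μ = −(W sin 13° − P cos 1°) / N = 0.5515.

μ ≈ 0.552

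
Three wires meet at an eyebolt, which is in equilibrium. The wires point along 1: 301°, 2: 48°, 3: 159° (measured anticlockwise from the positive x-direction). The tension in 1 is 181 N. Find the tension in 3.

T_3 ≈ 185 N

Resolve: ΣF_x = 181 cos 301° + T_2 cos 48° + T_3 cos 159° = 0.
        ΣF_y = 181 sin 301° + T_2 sin 48° + T_3 sin 159° = 0.
The known terms sum to (93.22, -155.1) N, so 0.6691 T_2 − 0.9336 T_3 = -93.22 and 0.7431 T_2 + 0.3584 T_3 = 155.1.
Solving simultaneously: T_2 = 119.4 N, T_3 = 185.4 N.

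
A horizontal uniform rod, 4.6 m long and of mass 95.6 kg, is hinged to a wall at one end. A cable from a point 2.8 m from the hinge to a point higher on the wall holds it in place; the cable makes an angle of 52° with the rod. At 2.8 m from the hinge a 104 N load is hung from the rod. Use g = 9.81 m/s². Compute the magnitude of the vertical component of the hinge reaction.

Take torques about the hinge: T sin 52° · 2.8 = 95.6×9.81×2.3 + 104×2.8 = 2448.2 N·m.
So T = 2448.2 / (0.7880 × 2.8) = 1109.6 N.
ΣF_y = 0: H_y = (95.6×9.81 + 104) − T sin 52° = 1041.8 − 874.37 = 167.47 N.

|H_y| ≈ 167 N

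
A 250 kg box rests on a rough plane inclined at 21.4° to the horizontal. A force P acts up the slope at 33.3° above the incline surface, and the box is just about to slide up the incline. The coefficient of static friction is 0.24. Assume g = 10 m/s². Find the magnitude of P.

P ≈ 1520 N

On the verge of sliding up the incline, friction equals μN and acts down the slope.
Perpendicular: N + P sin 33.3° = W cos 21.4° = 2328 N.
Along incline: P cos 33.3° = W sin 21.4° + μN  with W sin 21.4° = 912.2 N.
Solving the pair for P and N: P = 1520 N, N = 1493 N (and f = μN = 358.3 N).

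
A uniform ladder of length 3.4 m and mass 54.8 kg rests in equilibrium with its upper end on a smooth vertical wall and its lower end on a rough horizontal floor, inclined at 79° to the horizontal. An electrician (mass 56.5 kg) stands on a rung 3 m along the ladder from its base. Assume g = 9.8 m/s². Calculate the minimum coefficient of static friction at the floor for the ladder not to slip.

μ_min ≈ 0.135

ΣF_y = 0: N_floor = 54.8×9.8 + 56.5×9.8 = 1090.7 N.
Torques about the foot: N_wall · 3.4 sin 79° = 54.8×9.8×1.7 cos 79° + 56.5×9.8×3 cos 79° → N_wall = 147.16 N.
ΣF_x = 0: f_floor = N_wall = 147.16 N.
μ_min = f_floor / N_floor = 147.16 / 1090.7 = 0.1349.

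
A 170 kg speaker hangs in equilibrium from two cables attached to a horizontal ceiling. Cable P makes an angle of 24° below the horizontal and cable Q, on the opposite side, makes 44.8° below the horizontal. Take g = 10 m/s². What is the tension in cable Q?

Weight W = 170 × 10 = 1700 N acts straight down.
Horizontal: T_P cos 24° = T_Q cos 44.8°  →  T_P = 0.7767 T_Q.
Vertical: T_P sin 24° + T_Q sin 44.8° = 1700.
Substituting the horizontal relation into the vertical equation gives 1.021 T_Q = 1700, so T_Q = 1666 N.

T_Q ≈ 1670 N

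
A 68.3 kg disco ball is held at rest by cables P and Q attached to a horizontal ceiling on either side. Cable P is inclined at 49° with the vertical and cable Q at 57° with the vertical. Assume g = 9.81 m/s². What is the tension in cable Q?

Angles from the horizontal: cable P is 90° − 49° = 41°, cable Q is 90° − 57° = 33°.
Weight W = 68.3 × 9.81 = 670 N acts straight down.
Horizontal: T_P cos 41° = T_Q cos 33°  →  T_P = 1.111 T_Q.
Vertical: T_P sin 41° + T_Q sin 33° = 670.
Substituting the horizontal relation into the vertical equation gives 1.274 T_Q = 670, so T_Q = 526.1 N.

T_Q ≈ 526 N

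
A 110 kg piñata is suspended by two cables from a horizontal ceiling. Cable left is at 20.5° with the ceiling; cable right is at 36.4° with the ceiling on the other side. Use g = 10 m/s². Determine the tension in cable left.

Weight W = 110 × 10 = 1100 N acts straight down.
Horizontal: T_left cos 20.5° = T_right cos 36.4°  →  T_right = 1.164 T_left.
Vertical: T_left sin 20.5° + T_right sin 36.4° = 1100.
Substituting the horizontal relation into the vertical equation gives 1.041 T_left = 1100, so T_left = 1057 N.

T_left ≈ 1060 N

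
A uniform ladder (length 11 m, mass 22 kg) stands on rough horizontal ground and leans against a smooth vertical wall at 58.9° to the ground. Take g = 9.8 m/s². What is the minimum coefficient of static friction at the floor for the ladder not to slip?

ΣF_y = 0: N_floor = 22×9.8 = 215.6 N.
Torques about the foot: N_wall · 11 sin 58.9° = 22×9.8×5.5 cos 58.9° → N_wall = 65.029 N.
ΣF_x = 0: f_floor = N_wall = 65.029 N.
μ_min = f_floor / N_floor = 65.029 / 215.6 = 0.3016.

μ_min ≈ 0.302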